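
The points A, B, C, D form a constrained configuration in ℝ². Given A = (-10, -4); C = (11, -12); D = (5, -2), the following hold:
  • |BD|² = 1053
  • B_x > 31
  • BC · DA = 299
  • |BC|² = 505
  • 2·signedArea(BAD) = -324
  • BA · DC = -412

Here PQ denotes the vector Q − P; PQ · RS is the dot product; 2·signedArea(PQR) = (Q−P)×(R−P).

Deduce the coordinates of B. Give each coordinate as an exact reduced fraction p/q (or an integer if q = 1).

B = (32, -20)

1. B_x = 32  [BC · DA = 299 ∩ 2·signedArea(BAD) = -324]
2. B_y = -20  [BC · DA = 299 ∩ 2·signedArea(BAD) = -324]
   → B = (32, -20)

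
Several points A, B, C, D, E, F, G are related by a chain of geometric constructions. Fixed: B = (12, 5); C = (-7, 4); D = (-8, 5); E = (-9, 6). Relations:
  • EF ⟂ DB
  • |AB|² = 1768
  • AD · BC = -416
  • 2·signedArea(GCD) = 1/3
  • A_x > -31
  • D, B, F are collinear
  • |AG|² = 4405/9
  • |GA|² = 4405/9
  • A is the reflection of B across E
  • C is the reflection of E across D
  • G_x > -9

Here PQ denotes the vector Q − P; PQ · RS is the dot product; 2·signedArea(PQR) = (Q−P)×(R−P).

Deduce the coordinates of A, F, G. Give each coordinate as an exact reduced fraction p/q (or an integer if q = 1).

A = (-30, 7)
F = (-9, 5)
G = (-8, 14/3)

1. A_x = -30  [A is the reflection of B across E]
2. A_y = 7  [A is the reflection of B across E]
   → A = (-30, 7)
3. F_x = -9  [D, B, F are collinear ∩ EF ⟂ DB]
4. F_y = 5  [D, B, F are collinear ∩ EF ⟂ DB]
   → F = (-9, 5)
5. G_x = -8  [line -1·x + -1·y + -10/3 = 0 ∩ |GA|² = 4405/9]
6. G_y = 14/3  [line -1·x + -1·y + -10/3 = 0 ∩ |GA|² = 4405/9]
   → G = (-8, 14/3)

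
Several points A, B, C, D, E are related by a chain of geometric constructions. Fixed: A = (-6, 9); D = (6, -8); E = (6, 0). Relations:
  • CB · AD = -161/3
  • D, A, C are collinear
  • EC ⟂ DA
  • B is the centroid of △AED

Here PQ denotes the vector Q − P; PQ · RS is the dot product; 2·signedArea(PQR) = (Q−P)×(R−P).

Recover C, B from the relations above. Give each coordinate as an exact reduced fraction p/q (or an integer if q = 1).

1. C_x = 966/433  [D, A, C are collinear ∩ EC ⟂ DA]
2. C_y = -1152/433  [D, A, C are collinear ∩ EC ⟂ DA]
   → C = (966/433, -1152/433)
3. B_x = 2  [B is the centroid of △AED]
4. B_y = 1/3  [B is the centroid of △AED]
   → B = (2, 1/3)

B = (2, 1/3)
C = (966/433, -1152/433)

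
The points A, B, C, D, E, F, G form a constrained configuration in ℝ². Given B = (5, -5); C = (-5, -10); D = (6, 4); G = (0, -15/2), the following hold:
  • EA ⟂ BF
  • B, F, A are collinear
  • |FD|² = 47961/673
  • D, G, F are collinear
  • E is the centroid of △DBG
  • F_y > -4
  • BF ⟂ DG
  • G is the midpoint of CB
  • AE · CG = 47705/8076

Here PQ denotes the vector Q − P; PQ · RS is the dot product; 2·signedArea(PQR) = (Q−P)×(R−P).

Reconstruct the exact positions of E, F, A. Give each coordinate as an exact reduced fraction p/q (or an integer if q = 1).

1. E_x = 11/3  [E is the centroid of △DBG]
2. E_y = -17/6  [E is the centroid of △DBG]
   → E = (11/3, -17/6)
3. F_x = 1410/673  [D, G, F are collinear ∩ BF ⟂ DG]
4. F_y = -2345/673  [D, G, F are collinear ∩ BF ⟂ DG]
   → F = (1410/673, -2345/673)
5. A_x = 6185/2019  [B, F, A are collinear ∩ EA ⟂ BF]
6. A_y = -2685/673  [B, F, A are collinear ∩ EA ⟂ BF]
   → A = (6185/2019, -2685/673)

A = (6185/2019, -2685/673)
E = (11/3, -17/6)
F = (1410/673, -2345/673)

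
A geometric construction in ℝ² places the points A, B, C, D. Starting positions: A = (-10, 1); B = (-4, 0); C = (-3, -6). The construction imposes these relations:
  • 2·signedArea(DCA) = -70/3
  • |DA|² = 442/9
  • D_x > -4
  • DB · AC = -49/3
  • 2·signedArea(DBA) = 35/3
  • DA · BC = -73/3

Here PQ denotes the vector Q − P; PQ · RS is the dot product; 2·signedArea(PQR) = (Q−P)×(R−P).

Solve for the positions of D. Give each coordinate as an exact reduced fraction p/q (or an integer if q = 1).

D = (-11/3, -2)

1. D_x = -11/3  [2·signedArea(DCA) = -70/3 ∩ DB · AC = -49/3]
2. D_y = -2  [2·signedArea(DCA) = -70/3 ∩ DB · AC = -49/3]
   → D = (-11/3, -2)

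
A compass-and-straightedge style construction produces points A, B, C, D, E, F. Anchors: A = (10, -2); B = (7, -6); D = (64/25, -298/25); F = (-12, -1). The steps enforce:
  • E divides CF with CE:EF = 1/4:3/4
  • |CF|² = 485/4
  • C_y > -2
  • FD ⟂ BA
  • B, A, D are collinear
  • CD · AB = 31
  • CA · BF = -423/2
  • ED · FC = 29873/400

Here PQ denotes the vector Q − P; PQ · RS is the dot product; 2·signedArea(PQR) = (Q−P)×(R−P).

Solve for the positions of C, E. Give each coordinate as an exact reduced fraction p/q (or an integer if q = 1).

C = (-1, -3/2)
E = (-15/4, -11/8)

1. C_x = -1  [CD · AB = 31 ∩ CA · BF = -423/2]
2. C_y = -3/2  [CD · AB = 31 ∩ CA · BF = -423/2]
   → C = (-1, -3/2)
3. E_x = -15/4  [E divides CF with CE:EF = 1/4:3/4]
4. E_y = -11/8  [E divides CF with CE:EF = 1/4:3/4]
   → E = (-15/4, -11/8)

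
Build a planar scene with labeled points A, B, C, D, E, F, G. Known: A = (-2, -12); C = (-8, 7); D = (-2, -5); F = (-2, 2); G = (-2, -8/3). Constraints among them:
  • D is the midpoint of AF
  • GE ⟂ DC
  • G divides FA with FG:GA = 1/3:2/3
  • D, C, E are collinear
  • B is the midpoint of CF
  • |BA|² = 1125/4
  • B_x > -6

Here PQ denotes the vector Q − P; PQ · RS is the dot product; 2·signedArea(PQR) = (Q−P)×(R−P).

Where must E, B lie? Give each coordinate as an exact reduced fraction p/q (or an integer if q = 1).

1. E_x = -44/15  [D, C, E are collinear ∩ GE ⟂ DC]
2. E_y = -47/15  [D, C, E are collinear ∩ GE ⟂ DC]
   → E = (-44/15, -47/15)
3. B_x = -5  [B is the midpoint of CF]
4. B_y = 9/2  [B is the midpoint of CF]
   → B = (-5, 9/2)

B = (-5, 9/2)
E = (-44/15, -47/15)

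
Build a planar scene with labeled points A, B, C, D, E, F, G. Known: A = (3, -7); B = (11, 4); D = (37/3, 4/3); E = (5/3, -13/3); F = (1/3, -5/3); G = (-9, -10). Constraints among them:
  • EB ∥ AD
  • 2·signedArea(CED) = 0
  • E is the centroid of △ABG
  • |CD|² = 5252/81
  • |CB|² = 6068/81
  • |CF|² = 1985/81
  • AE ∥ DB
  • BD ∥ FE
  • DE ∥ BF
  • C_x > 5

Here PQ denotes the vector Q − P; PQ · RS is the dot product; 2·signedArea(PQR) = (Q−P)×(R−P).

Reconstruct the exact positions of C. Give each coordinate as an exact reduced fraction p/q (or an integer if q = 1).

C = (47/9, -22/9)

1. C_x = 47/9  [line -17/3·x + 32/3·y + 167/3 = 0 ∩ |CF|² = 1985/81]
2. C_y = -22/9  [line -17/3·x + 32/3·y + 167/3 = 0 ∩ |CF|² = 1985/81]
   → C = (47/9, -22/9)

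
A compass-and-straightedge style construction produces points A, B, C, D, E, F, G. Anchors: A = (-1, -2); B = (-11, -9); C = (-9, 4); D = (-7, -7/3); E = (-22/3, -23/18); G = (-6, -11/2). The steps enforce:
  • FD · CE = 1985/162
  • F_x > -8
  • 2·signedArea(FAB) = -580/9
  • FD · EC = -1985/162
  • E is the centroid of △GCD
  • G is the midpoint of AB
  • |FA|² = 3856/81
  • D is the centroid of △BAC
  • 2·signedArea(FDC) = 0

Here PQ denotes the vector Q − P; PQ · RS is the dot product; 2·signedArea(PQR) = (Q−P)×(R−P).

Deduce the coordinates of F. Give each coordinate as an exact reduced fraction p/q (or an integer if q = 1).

F = (-23/3, -2/9)

1. F_x = -23/3  [2·signedArea(FDC) = 0 ∩ 2·signedArea(FAB) = -580/9]
2. F_y = -2/9  [2·signedArea(FDC) = 0 ∩ 2·signedArea(FAB) = -580/9]
   → F = (-23/3, -2/9)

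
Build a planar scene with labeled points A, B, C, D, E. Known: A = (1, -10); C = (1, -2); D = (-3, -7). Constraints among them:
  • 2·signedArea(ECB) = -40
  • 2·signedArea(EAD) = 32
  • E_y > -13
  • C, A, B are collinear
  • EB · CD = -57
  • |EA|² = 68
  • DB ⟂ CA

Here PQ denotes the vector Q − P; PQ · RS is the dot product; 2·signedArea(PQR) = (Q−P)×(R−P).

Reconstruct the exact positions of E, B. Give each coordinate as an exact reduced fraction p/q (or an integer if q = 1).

B = (1, -7)
E = (-7, -12)

1. E_x = -7  [line -3·x + -4·y + -69 = 0 ∩ |EA|² = 68]
2. E_y = -12  [line -3·x + -4·y + -69 = 0 ∩ |EA|² = 68]
   → E = (-7, -12)
3. B_x = 1  [2·signedArea(ECB) = -40 ∩ C, A, B are collinear]
4. B_y = -7  [2·signedArea(ECB) = -40 ∩ C, A, B are collinear]
   → B = (1, -7)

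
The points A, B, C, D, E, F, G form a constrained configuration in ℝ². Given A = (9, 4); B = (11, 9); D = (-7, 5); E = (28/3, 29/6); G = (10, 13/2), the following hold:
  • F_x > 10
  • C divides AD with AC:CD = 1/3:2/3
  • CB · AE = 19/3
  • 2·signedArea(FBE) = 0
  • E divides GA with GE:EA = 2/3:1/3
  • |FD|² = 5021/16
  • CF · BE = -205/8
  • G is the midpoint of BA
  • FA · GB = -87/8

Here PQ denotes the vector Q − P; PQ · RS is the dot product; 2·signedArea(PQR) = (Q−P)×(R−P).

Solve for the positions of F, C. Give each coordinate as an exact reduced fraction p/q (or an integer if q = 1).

C = (11/3, 13/3)
F = (21/2, 31/4)

1. F_x = 21/2  [2·signedArea(FBE) = 0 ∩ FA · GB = -87/8]
2. F_y = 31/4  [2·signedArea(FBE) = 0 ∩ FA · GB = -87/8]
   → F = (21/2, 31/4)
3. C_x = 11/3  [C divides AD with AC:CD = 1/3:2/3]
4. C_y = 13/3  [C divides AD with AC:CD = 1/3:2/3]
   → C = (11/3, 13/3)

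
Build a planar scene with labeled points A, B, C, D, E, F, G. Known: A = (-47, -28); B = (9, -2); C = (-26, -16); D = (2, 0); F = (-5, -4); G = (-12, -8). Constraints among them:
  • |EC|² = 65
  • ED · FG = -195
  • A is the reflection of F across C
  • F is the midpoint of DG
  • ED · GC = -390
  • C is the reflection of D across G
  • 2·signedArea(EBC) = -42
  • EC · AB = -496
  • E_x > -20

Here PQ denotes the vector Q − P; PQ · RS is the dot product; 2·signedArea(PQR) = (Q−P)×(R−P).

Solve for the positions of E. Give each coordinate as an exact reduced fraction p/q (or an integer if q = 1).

E = (-19, -12)

1. E_x = -19  [EC · AB = -496 ∩ 2·signedArea(EBC) = -42]
2. E_y = -12  [EC · AB = -496 ∩ 2·signedArea(EBC) = -42]
   → E = (-19, -12)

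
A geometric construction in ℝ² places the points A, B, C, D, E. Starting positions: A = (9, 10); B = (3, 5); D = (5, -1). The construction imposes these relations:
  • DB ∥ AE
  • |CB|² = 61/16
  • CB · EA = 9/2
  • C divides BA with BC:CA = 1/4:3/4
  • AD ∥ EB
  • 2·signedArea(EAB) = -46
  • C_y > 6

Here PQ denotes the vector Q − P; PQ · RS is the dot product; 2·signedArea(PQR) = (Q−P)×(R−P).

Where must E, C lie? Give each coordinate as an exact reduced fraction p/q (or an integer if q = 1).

C = (9/2, 25/4)
E = (7, 16)

1. E_x = 7  [AD ∥ EB ∩ DB ∥ AE]
2. E_y = 16  [AD ∥ EB ∩ DB ∥ AE]
   → E = (7, 16)
3. C_x = 9/2  [C divides BA with BC:CA = 1/4:3/4]
4. C_y = 25/4  [C divides BA with BC:CA = 1/4:3/4]
   → C = (9/2, 25/4)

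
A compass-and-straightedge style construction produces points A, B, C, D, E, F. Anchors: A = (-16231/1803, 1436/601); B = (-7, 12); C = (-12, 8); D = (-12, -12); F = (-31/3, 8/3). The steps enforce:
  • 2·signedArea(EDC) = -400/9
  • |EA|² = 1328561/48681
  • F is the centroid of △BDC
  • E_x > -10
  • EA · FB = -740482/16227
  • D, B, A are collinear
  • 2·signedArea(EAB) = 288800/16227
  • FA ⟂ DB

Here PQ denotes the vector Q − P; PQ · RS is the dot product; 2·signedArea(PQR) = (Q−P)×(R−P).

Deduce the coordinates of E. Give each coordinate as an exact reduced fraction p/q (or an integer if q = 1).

E = (-88/9, 68/9)

1. E_x = -88/9  [2·signedArea(EDC) = -400/9 ∩ 2·signedArea(EAB) = 288800/16227]
2. E_y = 68/9  [2·signedArea(EDC) = -400/9 ∩ 2·signedArea(EAB) = 288800/16227]
   → E = (-88/9, 68/9)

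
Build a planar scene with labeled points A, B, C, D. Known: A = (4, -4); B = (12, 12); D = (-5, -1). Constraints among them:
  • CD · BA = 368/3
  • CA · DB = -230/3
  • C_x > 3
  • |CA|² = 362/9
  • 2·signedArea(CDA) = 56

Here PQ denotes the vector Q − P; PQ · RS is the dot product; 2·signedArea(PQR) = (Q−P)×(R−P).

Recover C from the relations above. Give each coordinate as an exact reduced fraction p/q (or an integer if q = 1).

C = (11/3, 7/3)

1. C_x = 11/3  [CD · BA = 368/3 ∩ CA · DB = -230/3]
2. C_y = 7/3  [CD · BA = 368/3 ∩ CA · DB = -230/3]
   → C = (11/3, 7/3)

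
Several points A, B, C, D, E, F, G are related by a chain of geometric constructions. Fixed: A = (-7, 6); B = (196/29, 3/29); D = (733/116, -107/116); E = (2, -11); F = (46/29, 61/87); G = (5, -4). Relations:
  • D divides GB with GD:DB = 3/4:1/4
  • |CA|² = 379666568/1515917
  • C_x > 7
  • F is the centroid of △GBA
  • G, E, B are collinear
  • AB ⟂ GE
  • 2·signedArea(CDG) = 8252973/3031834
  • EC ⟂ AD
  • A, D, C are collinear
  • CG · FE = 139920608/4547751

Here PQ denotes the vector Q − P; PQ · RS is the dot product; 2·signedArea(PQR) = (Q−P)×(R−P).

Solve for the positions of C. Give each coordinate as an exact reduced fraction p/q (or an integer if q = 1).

C = (10675591/1515917, -1968232/1515917)

1. C_x = 10675591/1515917  [A, D, C are collinear ∩ EC ⟂ AD]
2. C_y = -1968232/1515917  [A, D, C are collinear ∩ EC ⟂ AD]
   → C = (10675591/1515917, -1968232/1515917)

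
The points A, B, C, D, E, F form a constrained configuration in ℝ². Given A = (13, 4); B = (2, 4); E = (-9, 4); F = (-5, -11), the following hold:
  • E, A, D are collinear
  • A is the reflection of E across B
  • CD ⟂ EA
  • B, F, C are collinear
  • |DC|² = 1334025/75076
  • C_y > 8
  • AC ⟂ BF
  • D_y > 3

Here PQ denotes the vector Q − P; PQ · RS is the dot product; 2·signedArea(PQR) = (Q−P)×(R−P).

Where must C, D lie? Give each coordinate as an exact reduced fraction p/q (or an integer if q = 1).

1. C_x = 1087/274  [B, F, C are collinear ∩ AC ⟂ BF]
2. C_y = 2251/274  [B, F, C are collinear ∩ AC ⟂ BF]
   → C = (1087/274, 2251/274)
3. D_x = 1087/274  [E, A, D are collinear ∩ CD ⟂ EA]
4. D_y = 4  [E, A, D are collinear ∩ CD ⟂ EA]
   → D = (1087/274, 4)

C = (1087/274, 2251/274)
D = (1087/274, 4)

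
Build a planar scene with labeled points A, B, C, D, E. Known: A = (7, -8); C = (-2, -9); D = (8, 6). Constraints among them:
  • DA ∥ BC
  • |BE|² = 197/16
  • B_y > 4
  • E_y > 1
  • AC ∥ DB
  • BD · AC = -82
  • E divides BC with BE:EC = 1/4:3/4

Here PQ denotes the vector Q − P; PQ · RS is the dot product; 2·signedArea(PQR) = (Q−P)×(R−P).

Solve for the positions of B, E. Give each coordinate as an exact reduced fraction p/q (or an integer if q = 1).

B = (-1, 5)
E = (-5/4, 3/2)

1. B_x = -1  [DA ∥ BC ∩ AC ∥ DB]
2. B_y = 5  [DA ∥ BC ∩ AC ∥ DB]
   → B = (-1, 5)
3. E_x = -5/4  [E divides BC with BE:EC = 1/4:3/4]
4. E_y = 3/2  [E divides BC with BE:EC = 1/4:3/4]
   → E = (-5/4, 3/2)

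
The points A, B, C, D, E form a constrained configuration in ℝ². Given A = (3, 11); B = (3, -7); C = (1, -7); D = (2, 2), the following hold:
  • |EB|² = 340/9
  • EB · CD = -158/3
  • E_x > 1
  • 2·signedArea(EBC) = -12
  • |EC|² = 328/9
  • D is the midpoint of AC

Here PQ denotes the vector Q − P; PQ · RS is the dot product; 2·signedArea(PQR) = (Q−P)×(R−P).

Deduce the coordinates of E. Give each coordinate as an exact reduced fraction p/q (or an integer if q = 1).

1. E_x = 5/3  [2·signedArea(EBC) = -12 ∩ EB · CD = -158/3]
2. E_y = -1  [2·signedArea(EBC) = -12 ∩ EB · CD = -158/3]
   → E = (5/3, -1)

E = (5/3, -1)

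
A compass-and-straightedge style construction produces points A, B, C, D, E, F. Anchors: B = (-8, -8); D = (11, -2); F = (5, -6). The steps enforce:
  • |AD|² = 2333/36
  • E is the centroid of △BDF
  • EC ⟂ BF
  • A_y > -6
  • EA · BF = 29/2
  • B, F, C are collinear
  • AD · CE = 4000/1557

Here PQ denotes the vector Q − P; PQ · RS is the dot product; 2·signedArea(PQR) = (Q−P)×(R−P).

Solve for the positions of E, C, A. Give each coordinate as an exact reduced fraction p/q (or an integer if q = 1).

A = (23/6, -17/3)
C = (488/173, -1096/173)
E = (8/3, -16/3)

1. E_x = 8/3  [E is the centroid of △BDF]
2. E_y = -16/3  [E is the centroid of △BDF]
   → E = (8/3, -16/3)
3. C_x = 488/173  [B, F, C are collinear ∩ EC ⟂ BF]
4. C_y = -1096/173  [B, F, C are collinear ∩ EC ⟂ BF]
   → C = (488/173, -1096/173)
5. A_x = 23/6  [AD · CE = 4000/1557 ∩ EA · BF = 29/2]
6. A_y = -17/3  [AD · CE = 4000/1557 ∩ EA · BF = 29/2]
   → A = (23/6, -17/3)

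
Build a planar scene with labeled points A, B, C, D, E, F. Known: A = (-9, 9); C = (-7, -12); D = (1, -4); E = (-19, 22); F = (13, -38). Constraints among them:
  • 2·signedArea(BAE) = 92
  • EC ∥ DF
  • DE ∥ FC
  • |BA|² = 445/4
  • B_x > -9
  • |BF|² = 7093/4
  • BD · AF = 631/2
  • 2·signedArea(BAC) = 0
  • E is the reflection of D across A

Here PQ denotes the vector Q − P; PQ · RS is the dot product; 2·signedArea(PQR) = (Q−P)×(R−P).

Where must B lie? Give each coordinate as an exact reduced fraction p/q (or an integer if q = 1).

B = (-8, -3/2)

1. B_x = -8  [2·signedArea(BAC) = 0 ∩ 2·signedArea(BAE) = 92]
2. B_y = -3/2  [2·signedArea(BAC) = 0 ∩ 2·signedArea(BAE) = 92]
   → B = (-8, -3/2)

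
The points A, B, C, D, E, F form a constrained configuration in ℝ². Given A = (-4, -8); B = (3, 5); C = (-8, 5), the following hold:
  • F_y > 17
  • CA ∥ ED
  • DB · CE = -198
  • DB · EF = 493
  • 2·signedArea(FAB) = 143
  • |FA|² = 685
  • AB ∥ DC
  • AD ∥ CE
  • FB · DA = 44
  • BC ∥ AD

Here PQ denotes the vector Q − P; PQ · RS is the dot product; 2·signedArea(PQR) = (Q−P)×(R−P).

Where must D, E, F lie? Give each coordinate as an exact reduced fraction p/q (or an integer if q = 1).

D = (-15, -8)
E = (-19, 5)
F = (-1, 18)

1. D_x = -15  [AB ∥ DC ∩ BC ∥ AD]
2. D_y = -8  [AB ∥ DC ∩ BC ∥ AD]
   → D = (-15, -8)
3. E_x = -19  [CA ∥ ED ∩ AD ∥ CE]
4. E_y = 5  [CA ∥ ED ∩ AD ∥ CE]
   → E = (-19, 5)
5. F_x = -1  [FB · DA = 44 ∩ 2·signedArea(FAB) = 143]
6. F_y = 18  [FB · DA = 44 ∩ 2·signedArea(FAB) = 143]
   → F = (-1, 18)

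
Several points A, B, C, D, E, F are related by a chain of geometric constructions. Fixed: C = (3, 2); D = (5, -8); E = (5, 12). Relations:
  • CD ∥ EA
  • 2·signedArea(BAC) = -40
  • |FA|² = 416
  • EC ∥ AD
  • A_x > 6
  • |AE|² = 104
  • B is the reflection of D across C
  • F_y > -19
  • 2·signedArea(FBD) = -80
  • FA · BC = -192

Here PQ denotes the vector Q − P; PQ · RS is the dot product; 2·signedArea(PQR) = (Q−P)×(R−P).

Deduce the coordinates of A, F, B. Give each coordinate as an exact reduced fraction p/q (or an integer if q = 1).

A = (7, 2)
B = (1, 12)
F = (3, -18)

1. A_x = 7  [EC ∥ AD ∩ CD ∥ EA]
2. A_y = 2  [EC ∥ AD ∩ CD ∥ EA]
   → A = (7, 2)
3. B_x = 1  [B is the reflection of D across C]
4. B_y = 12  [B is the reflection of D across C]
   → B = (1, 12)
5. F_x = 3  [FA · BC = -192 ∩ 2·signedArea(FBD) = -80]
6. F_y = -18  [FA · BC = -192 ∩ 2·signedArea(FBD) = -80]
   → F = (3, -18)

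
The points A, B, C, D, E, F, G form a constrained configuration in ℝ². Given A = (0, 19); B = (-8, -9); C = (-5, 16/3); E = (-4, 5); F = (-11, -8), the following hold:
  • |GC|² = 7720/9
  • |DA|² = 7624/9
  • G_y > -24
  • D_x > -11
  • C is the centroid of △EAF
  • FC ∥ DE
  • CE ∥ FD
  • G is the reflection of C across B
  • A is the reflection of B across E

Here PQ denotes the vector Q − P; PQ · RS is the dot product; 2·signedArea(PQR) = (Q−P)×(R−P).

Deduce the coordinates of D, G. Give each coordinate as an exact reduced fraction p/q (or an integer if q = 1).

D = (-10, -25/3)
G = (-11, -70/3)

1. D_x = -10  [FC ∥ DE ∩ CE ∥ FD]
2. D_y = -25/3  [FC ∥ DE ∩ CE ∥ FD]
   → D = (-10, -25/3)
3. G_x = -11  [G is the reflection of C across B]
4. G_y = -70/3  [G is the reflection of C across B]
   → G = (-11, -70/3)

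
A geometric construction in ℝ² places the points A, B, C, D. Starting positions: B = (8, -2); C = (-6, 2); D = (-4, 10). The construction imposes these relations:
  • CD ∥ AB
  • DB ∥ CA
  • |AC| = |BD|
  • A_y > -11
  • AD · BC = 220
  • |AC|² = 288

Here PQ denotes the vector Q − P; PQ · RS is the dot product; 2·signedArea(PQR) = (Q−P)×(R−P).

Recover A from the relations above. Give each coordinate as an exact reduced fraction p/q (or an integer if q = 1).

1. A_x = 6  [CD ∥ AB ∩ DB ∥ CA]
2. A_y = -10  [CD ∥ AB ∩ DB ∥ CA]
   → A = (6, -10)

A = (6, -10)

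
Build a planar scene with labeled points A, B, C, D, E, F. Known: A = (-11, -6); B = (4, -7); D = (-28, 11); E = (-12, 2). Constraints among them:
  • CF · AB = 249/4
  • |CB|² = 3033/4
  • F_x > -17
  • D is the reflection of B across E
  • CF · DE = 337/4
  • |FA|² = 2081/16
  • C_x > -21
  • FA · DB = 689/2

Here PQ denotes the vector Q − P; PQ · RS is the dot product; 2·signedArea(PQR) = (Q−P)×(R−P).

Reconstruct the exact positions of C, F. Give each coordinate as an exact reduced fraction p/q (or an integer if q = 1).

1. F_x = -16  [line -32·x + 18·y + -1177/2 = 0 ∩ |FA|² = 2081/16]
2. F_y = 17/4  [line -32·x + 18·y + -1177/2 = 0 ∩ |FA|² = 2081/16]
   → F = (-16, 17/4)
3. C_x = -20  [CF · AB = 249/4 ∩ CF · DE = 337/4]
4. C_y = 13/2  [CF · AB = 249/4 ∩ CF · DE = 337/4]
   → C = (-20, 13/2)

C = (-20, 13/2)
F = (-16, 17/4)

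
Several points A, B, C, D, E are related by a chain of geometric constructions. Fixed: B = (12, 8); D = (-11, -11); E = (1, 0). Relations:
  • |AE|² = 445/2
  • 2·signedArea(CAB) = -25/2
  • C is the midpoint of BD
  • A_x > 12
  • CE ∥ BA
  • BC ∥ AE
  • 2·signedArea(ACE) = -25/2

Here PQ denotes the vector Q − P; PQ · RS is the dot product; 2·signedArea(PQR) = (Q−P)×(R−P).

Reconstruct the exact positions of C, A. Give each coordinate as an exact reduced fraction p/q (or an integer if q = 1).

A = (25/2, 19/2)
C = (1/2, -3/2)

1. C_x = 1/2  [C is the midpoint of BD]
2. C_y = -3/2  [C is the midpoint of BD]
   → C = (1/2, -3/2)
3. A_x = 25/2  [BC ∥ AE ∩ CE ∥ BA]
4. A_y = 19/2  [BC ∥ AE ∩ CE ∥ BA]
   → A = (25/2, 19/2)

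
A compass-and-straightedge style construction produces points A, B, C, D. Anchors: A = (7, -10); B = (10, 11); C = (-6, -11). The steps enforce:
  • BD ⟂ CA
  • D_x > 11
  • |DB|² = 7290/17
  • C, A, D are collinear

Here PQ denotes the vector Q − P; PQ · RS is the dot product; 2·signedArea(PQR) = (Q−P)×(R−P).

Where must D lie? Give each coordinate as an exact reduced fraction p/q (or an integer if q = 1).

D = (197/17, -164/17)

1. D_x = 197/17  [C, A, D are collinear ∩ BD ⟂ CA]
2. D_y = -164/17  [C, A, D are collinear ∩ BD ⟂ CA]
   → D = (197/17, -164/17)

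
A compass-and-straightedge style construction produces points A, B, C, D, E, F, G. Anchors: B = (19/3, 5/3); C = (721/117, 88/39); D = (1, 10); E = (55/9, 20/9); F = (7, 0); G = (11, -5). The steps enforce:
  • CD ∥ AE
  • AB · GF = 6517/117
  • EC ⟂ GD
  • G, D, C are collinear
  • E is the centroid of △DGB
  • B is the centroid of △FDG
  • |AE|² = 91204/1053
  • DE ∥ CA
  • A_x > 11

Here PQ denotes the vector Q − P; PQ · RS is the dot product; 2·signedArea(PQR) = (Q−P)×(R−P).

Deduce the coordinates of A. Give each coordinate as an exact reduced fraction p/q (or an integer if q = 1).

A = (1319/117, -646/117)

1. A_x = 1319/117  [CD ∥ AE ∩ DE ∥ CA]
2. A_y = -646/117  [CD ∥ AE ∩ DE ∥ CA]
   → A = (1319/117, -646/117)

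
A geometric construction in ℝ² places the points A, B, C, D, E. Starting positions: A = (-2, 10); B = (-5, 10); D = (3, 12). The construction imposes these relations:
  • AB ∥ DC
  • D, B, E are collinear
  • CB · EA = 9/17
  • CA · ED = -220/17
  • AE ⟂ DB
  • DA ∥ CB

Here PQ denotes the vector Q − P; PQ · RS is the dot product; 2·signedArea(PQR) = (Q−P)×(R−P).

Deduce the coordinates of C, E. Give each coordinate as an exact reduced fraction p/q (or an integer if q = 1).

1. C_x = 0  [DA ∥ CB ∩ AB ∥ DC]
2. C_y = 12  [DA ∥ CB ∩ AB ∥ DC]
   → C = (0, 12)
3. E_x = -37/17  [D, B, E are collinear ∩ AE ⟂ DB]
4. E_y = 182/17  [D, B, E are collinear ∩ AE ⟂ DB]
   → E = (-37/17, 182/17)

C = (0, 12)
E = (-37/17, 182/17)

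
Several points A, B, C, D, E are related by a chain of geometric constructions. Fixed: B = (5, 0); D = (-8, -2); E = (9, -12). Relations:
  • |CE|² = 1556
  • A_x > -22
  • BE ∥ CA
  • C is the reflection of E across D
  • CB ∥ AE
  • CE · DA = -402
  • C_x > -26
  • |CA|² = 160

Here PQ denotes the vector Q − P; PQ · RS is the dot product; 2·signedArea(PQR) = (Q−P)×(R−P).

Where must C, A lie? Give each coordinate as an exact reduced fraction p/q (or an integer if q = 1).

1. C_x = -25  [C is the reflection of E across D]
2. C_y = 8  [C is the reflection of E across D]
   → C = (-25, 8)
3. A_x = -21  [CB ∥ AE ∩ BE ∥ CA]
4. A_y = -4  [CB ∥ AE ∩ BE ∥ CA]
   → A = (-21, -4)

A = (-21, -4)
C = (-25, 8)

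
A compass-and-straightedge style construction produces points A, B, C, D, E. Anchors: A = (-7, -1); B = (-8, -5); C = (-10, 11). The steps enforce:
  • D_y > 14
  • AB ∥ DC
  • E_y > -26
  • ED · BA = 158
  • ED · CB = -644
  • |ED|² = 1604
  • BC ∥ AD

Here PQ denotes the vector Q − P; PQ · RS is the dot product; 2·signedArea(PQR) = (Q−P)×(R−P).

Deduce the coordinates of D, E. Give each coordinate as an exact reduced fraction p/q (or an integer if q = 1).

1. D_x = -9  [AB ∥ DC ∩ BC ∥ AD]
2. D_y = 15  [AB ∥ DC ∩ BC ∥ AD]
   → D = (-9, 15)
3. E_x = -7  [ED · BA = 158 ∩ ED · CB = -644]
4. E_y = -25  [ED · BA = 158 ∩ ED · CB = -644]
   → E = (-7, -25)

D = (-9, 15)
E = (-7, -25)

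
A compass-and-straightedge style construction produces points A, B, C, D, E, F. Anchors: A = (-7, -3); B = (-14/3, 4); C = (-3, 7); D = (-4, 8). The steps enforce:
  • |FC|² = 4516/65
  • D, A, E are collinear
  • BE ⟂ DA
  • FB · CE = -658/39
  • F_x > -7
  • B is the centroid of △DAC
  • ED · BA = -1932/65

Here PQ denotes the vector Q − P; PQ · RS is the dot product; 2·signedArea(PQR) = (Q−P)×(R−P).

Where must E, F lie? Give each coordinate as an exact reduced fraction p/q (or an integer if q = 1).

1. E_x = -329/65  [D, A, E are collinear ∩ BE ⟂ DA]
2. E_y = 267/65  [D, A, E are collinear ∩ BE ⟂ DA]
   → E = (-329/65, 267/65)
3. F_x = -413/65  [line 134/65·x + 188/65·y + 194/13 = 0 ∩ |FC|² = 4516/65]
4. F_y = -41/65  [line 134/65·x + 188/65·y + 194/13 = 0 ∩ |FC|² = 4516/65]
   → F = (-413/65, -41/65)

E = (-329/65, 267/65)
F = (-413/65, -41/65)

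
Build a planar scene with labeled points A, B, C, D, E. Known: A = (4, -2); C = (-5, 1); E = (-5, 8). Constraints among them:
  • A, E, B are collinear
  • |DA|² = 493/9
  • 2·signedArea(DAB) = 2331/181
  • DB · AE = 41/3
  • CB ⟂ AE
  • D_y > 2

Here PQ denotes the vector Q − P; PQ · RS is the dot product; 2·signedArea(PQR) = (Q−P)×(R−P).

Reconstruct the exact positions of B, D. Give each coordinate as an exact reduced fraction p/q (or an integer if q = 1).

1. B_x = -275/181  [A, E, B are collinear ∩ CB ⟂ AE]
2. B_y = 748/181  [A, E, B are collinear ∩ CB ⟂ AE]
   → B = (-275/181, 748/181)
3. D_x = -2  [DB · AE = 41/3 ∩ 2·signedArea(DAB) = 2331/181]
4. D_y = 7/3  [DB · AE = 41/3 ∩ 2·signedArea(DAB) = 2331/181]
   → D = (-2, 7/3)

B = (-275/181, 748/181)
D = (-2, 7/3)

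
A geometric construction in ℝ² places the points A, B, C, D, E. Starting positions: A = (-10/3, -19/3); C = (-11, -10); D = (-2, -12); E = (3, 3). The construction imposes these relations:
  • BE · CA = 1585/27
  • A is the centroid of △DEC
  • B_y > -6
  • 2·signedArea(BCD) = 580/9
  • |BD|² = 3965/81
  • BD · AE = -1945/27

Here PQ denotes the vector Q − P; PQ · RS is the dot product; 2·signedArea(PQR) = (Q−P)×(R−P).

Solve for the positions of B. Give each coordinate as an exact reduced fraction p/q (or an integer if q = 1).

1. B_x = -7/9  [2·signedArea(BCD) = 580/9 ∩ BD · AE = -1945/27]
2. B_y = -46/9  [2·signedArea(BCD) = 580/9 ∩ BD · AE = -1945/27]
   → B = (-7/9, -46/9)

B = (-7/9, -46/9)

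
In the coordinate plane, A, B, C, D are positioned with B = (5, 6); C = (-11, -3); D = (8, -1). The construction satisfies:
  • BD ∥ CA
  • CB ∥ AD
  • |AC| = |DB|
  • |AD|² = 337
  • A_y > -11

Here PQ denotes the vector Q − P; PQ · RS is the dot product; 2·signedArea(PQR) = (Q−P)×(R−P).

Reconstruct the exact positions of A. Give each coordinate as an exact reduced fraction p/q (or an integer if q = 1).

1. A_x = -8  [CB ∥ AD ∩ BD ∥ CA]
2. A_y = -10  [CB ∥ AD ∩ BD ∥ CA]
   → A = (-8, -10)

A = (-8, -10)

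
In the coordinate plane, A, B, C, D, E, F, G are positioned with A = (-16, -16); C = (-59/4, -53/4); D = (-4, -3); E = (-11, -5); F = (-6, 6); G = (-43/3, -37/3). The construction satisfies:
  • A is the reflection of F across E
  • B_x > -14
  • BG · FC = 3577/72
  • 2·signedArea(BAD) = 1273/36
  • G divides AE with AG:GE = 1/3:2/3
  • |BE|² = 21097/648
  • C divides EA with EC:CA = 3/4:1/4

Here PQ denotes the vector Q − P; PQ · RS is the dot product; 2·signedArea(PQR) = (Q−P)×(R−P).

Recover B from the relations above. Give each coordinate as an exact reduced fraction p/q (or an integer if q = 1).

B = (-481/36, -367/36)

1. B_x = -481/36  [2·signedArea(BAD) = 1273/36 ∩ BG · FC = 3577/72]
2. B_y = -367/36  [2·signedArea(BAD) = 1273/36 ∩ BG · FC = 3577/72]
   → B = (-481/36, -367/36)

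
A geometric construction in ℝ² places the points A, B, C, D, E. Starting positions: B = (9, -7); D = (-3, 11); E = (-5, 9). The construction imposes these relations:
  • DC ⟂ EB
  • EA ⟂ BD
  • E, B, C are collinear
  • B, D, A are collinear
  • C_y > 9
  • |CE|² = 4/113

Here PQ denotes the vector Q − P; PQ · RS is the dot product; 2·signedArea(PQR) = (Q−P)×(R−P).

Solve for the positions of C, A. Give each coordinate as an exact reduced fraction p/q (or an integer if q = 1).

1. C_x = -579/113  [E, B, C are collinear ∩ DC ⟂ EB]
2. C_y = 1033/113  [E, B, C are collinear ∩ DC ⟂ EB]
   → C = (-579/113, 1033/113)
3. A_x = -35/13  [B, D, A are collinear ∩ EA ⟂ BD]
4. A_y = 137/13  [B, D, A are collinear ∩ EA ⟂ BD]
   → A = (-35/13, 137/13)

A = (-35/13, 137/13)
C = (-579/113, 1033/113)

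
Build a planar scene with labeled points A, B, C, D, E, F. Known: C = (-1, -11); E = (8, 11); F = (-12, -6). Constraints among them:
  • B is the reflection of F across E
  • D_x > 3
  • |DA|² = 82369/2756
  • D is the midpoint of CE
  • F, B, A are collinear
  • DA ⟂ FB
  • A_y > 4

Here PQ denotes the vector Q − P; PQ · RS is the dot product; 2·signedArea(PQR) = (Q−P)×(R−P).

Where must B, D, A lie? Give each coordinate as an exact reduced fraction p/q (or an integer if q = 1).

A = (-28/689, 2870/689)
B = (28, 28)
D = (7/2, 0)

1. B_x = 28  [B is the reflection of F across E]
2. B_y = 28  [B is the reflection of F across E]
   → B = (28, 28)
3. D_x = 7/2  [D is the midpoint of CE]
4. D_y = 0  [D is the midpoint of CE]
   → D = (7/2, 0)
5. A_x = -28/689  [F, B, A are collinear ∩ DA ⟂ FB]
6. A_y = 2870/689  [F, B, A are collinear ∩ DA ⟂ FB]
   → A = (-28/689, 2870/689)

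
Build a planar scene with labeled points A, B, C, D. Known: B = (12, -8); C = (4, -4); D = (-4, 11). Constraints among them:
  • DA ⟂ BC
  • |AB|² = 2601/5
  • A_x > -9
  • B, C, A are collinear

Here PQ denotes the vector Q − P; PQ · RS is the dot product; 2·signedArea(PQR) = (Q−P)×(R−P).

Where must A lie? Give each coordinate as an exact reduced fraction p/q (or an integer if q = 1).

A = (-42/5, 11/5)

1. A_x = -42/5  [B, C, A are collinear ∩ DA ⟂ BC]
2. A_y = 11/5  [B, C, A are collinear ∩ DA ⟂ BC]
   → A = (-42/5, 11/5)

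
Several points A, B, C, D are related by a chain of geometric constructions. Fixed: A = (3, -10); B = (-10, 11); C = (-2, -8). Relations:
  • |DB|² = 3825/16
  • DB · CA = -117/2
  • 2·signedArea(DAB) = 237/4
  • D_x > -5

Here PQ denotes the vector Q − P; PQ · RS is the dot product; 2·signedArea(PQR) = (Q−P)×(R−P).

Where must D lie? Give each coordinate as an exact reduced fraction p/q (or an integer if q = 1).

1. D_x = -4  [DB · CA = -117/2 ∩ 2·signedArea(DAB) = 237/4]
2. D_y = -13/4  [DB · CA = -117/2 ∩ 2·signedArea(DAB) = 237/4]
   → D = (-4, -13/4)

D = (-4, -13/4)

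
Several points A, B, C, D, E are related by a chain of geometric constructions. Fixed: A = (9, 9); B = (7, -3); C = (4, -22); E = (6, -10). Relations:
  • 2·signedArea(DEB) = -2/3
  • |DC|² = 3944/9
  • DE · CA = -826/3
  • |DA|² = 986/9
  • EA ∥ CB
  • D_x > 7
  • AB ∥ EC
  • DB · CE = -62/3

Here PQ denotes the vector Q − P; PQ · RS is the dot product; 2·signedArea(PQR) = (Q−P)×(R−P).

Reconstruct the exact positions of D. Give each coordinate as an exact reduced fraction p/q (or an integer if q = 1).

D = (22/3, -4/3)

1. D_x = 22/3  [2·signedArea(DEB) = -2/3 ∩ DE · CA = -826/3]
2. D_y = -4/3  [2·signedArea(DEB) = -2/3 ∩ DE · CA = -826/3]
   → D = (22/3, -4/3)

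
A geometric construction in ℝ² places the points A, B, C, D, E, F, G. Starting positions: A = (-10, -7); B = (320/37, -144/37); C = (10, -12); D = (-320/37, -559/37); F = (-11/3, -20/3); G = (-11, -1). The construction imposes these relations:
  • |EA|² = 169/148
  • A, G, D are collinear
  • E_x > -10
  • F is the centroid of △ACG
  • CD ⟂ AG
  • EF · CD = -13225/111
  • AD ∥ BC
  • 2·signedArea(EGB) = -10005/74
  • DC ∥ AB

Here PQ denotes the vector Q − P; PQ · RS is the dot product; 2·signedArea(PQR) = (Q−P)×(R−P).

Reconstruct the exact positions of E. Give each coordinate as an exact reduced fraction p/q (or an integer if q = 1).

E = (-727/74, -298/37)

1. E_x = -727/74  [2·signedArea(EGB) = -10005/74 ∩ EF · CD = -13225/111]
2. E_y = -298/37  [2·signedArea(EGB) = -10005/74 ∩ EF · CD = -13225/111]
   → E = (-727/74, -298/37)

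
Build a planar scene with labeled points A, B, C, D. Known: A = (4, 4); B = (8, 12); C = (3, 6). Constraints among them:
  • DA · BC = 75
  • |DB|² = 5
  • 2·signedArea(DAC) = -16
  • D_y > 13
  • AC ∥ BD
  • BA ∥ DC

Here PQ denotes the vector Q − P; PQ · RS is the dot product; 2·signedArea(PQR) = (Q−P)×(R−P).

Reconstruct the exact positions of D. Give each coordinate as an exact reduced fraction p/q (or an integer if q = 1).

D = (7, 14)

1. D_x = 7  [BA ∥ DC ∩ AC ∥ BD]
2. D_y = 14  [BA ∥ DC ∩ AC ∥ BD]
   → D = (7, 14)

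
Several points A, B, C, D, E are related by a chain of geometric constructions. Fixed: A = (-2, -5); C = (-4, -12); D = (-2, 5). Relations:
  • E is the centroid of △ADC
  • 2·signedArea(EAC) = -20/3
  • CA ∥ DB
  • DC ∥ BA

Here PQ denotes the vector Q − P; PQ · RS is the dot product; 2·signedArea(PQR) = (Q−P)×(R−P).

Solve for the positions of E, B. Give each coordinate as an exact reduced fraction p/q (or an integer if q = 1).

1. E_x = -8/3  [E is the centroid of △ADC]
2. E_y = -4  [E is the centroid of △ADC]
   → E = (-8/3, -4)
3. B_x = 0  [DC ∥ BA ∩ CA ∥ DB]
4. B_y = 12  [DC ∥ BA ∩ CA ∥ DB]
   → B = (0, 12)

B = (0, 12)
E = (-8/3, -4)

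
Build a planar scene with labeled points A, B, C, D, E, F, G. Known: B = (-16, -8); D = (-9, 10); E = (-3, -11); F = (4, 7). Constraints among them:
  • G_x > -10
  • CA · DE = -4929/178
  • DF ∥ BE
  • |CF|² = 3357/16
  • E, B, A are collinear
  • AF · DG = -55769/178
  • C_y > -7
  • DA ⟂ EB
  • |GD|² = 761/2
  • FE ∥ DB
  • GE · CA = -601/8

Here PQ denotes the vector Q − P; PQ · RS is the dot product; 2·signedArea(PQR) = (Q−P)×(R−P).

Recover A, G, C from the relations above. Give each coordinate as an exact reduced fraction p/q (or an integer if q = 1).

A = (-2367/178, -1535/178)
C = (-5/4, -13/2)
G = (-19/2, -19/2)

1. A_x = -2367/178  [E, B, A are collinear ∩ DA ⟂ EB]
2. A_y = -1535/178  [E, B, A are collinear ∩ DA ⟂ EB]
   → A = (-2367/178, -1535/178)
3. G_x = -19/2  [line 3079/178·x + 2781/178·y + 27835/89 = 0 ∩ |GD|² = 761/2]
4. G_y = -19/2  [line 3079/178·x + 2781/178·y + 27835/89 = 0 ∩ |GD|² = 761/2]
   → G = (-19/2, -19/2)
5. C_x = -5/4  [GE · CA = -601/8 ∩ CA · DE = -4929/178]
6. C_y = -13/2  [GE · CA = -601/8 ∩ CA · DE = -4929/178]
   → C = (-5/4, -13/2)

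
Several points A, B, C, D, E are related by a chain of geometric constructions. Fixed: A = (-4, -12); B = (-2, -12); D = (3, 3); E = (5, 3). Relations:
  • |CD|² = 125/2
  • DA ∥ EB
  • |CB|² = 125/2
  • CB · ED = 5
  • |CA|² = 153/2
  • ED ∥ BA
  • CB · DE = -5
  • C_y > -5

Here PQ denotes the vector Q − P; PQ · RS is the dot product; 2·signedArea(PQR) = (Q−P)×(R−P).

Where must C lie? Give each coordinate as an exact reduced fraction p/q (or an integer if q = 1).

C = (1/2, -9/2)

1. C_x = 1/2  [CB · DE = -5]
2. C_y = -9/2  [|CB|² = 125/2]
   → C = (1/2, -9/2)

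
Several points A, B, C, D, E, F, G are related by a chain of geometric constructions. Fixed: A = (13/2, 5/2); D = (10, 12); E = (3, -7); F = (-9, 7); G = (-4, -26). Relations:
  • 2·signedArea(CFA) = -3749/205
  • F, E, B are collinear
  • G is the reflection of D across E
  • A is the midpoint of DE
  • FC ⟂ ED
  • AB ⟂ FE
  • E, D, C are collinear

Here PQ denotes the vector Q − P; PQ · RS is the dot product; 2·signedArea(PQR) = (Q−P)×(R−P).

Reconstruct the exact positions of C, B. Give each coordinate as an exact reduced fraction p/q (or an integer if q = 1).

B = (-18/85, -553/170)
C = (1252/205, 294/205)

1. C_x = 1252/205  [E, D, C are collinear ∩ FC ⟂ ED]
2. C_y = 294/205  [E, D, C are collinear ∩ FC ⟂ ED]
   → C = (1252/205, 294/205)
3. B_x = -18/85  [F, E, B are collinear ∩ AB ⟂ FE]
4. B_y = -553/170  [F, E, B are collinear ∩ AB ⟂ FE]
   → B = (-18/85, -553/170)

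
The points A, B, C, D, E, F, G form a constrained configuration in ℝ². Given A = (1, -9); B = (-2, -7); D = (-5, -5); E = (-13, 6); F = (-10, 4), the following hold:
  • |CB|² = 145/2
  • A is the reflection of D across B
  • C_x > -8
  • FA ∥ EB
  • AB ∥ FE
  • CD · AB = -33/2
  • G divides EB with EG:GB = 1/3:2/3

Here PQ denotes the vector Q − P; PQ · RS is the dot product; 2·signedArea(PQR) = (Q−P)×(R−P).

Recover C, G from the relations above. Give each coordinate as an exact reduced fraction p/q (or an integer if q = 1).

C = (-15/2, -1/2)
G = (-28/3, 5/3)

1. C_x = -15/2  [line 3·x + -2·y + 43/2 = 0 ∩ |CB|² = 145/2]
2. C_y = -1/2  [line 3·x + -2·y + 43/2 = 0 ∩ |CB|² = 145/2]
   → C = (-15/2, -1/2)
3. G_x = -28/3  [G divides EB with EG:GB = 1/3:2/3]
4. G_y = 5/3  [G divides EB with EG:GB = 1/3:2/3]
   → G = (-28/3, 5/3)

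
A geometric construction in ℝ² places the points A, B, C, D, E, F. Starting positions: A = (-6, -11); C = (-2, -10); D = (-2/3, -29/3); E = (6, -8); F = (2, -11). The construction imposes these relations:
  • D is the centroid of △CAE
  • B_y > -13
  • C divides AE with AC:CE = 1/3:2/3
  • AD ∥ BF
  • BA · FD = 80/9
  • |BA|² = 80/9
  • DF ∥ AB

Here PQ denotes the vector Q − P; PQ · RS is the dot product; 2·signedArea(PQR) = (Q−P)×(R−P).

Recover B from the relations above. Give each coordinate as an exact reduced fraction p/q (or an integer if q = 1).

1. B_x = -10/3  [AD ∥ BF ∩ DF ∥ AB]
2. B_y = -37/3  [AD ∥ BF ∩ DF ∥ AB]
   → B = (-10/3, -37/3)

B = (-10/3, -37/3)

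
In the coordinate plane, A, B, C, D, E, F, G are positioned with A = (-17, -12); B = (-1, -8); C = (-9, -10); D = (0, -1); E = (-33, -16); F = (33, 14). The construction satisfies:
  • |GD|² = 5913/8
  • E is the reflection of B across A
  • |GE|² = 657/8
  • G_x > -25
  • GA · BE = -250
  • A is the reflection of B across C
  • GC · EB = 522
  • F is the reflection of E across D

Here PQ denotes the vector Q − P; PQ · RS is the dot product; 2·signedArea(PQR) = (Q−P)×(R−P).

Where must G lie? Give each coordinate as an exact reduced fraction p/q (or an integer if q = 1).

1. G_x = -99/4  [line 32·x + 8·y + 890 = 0 ∩ |GD|² = 5913/8]
2. G_y = -49/4  [line 32·x + 8·y + 890 = 0 ∩ |GD|² = 5913/8]
   → G = (-99/4, -49/4)

G = (-99/4, -49/4)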